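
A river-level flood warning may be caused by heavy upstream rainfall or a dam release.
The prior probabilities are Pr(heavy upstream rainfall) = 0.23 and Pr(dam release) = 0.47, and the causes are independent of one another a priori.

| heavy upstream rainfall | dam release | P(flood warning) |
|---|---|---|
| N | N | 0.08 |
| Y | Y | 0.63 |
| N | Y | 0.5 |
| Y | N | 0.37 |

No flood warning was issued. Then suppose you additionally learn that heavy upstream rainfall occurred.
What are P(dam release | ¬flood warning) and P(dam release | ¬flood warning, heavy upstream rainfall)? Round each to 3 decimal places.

For the numerator, keep only dam release=true terms: 0.180950 + 0.039997 = 0.220947
Denominator P(¬flood warning): 0.92·0.77·0.53 + 0.5·0.77·0.47 + 0.63·0.23·0.53 + 0.37·0.23·0.47 = 0.673196
P(dam release | ¬flood warning) = 0.220947/0.673196 ≈ 0.328

With the extra evidence:
P(¬flood warning | heavy upstream rainfall) = 0.63*0.53 + 0.37*0.47 = 0.333900 + 0.173900 = 0.507800
Of this, 0.173900 comes from 0.37*0.47 (the dam release=true cases).
P(dam release | ¬flood warning, heavy upstream rainfall) = 0.173900 / 0.507800 ≈ 0.342

P(dam release | ¬flood warning) ≈ 0.328; P(dam release | ¬flood warning, heavy upstream rainfall) ≈ 0.342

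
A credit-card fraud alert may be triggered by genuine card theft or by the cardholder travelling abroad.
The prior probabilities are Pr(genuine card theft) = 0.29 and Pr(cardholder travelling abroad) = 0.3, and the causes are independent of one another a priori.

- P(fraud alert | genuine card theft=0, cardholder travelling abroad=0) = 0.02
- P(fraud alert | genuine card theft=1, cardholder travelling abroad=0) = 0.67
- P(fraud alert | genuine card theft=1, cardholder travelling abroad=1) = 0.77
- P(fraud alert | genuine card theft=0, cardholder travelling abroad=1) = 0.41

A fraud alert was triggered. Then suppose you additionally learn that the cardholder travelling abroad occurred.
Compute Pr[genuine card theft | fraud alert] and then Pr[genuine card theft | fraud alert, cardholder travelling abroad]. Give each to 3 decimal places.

Pr[genuine card theft | fraud alert] ≈ 0.676; Pr[genuine card theft | fraud alert, cardholder travelling abroad] ≈ 0.434

Sum P(fraud alert|·) weighted by the priors over the 4 (genuine card theft, cardholder travelling abroad) configurations:
  P(fraud alert) = 0.02·0.71·0.7 + 0.41·0.71·0.3 + 0.67·0.29·0.7 + 0.77·0.29·0.3
        = 0.009940 + 0.087330 + 0.136010 + 0.066990 = 0.300270
Keeping only the genuine card theft-present terms gives 0.203000, so
  P(genuine card theft | fraud alert) = 0.203000 / 0.300270 ≈ 0.676

Now condition on the additional information:
By total probability over both values of genuine card theft:
  P(fraud alert | cardholder travelling abroad) = 0.41×0.71 + 0.77×0.29
        = 0.291100 + 0.223300 = 0.514400
The terms with genuine card theft present sum to 0.223300, so
  P(genuine card theft | fraud alert, cardholder travelling abroad) = 0.223300 / 0.514400 ≈ 0.434
This is intercausal reasoning (explaining away): once cardholder travelling abroad accounts for the fraud alert, genuine card theft becomes less likely.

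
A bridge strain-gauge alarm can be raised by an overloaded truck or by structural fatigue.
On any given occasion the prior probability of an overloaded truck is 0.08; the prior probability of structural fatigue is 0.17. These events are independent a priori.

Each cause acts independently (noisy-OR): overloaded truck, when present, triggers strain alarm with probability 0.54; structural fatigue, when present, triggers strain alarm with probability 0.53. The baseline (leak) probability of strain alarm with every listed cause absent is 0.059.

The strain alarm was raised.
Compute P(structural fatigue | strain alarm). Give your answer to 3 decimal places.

Under noisy-OR, P(strain alarm | causes) = 1 − (1−0.059)·∏(1−qᵢ) over the active causes.
By total probability over the 4 (overloaded truck, structural fatigue) configurations:
  P(strain alarm) = 0.059*0.92*0.83 + 0.55773*0.92*0.17 + 0.56714*0.08*0.83 + 0.796556*0.08*0.17
        = 0.045052 + 0.087229 + 0.037658 + 0.010833 = 0.180772
Configurations with structural fatigue contribute 0.098062, so
  P(structural fatigue | strain alarm) = 0.098062 / 0.180772 ≈ 0.542

P(structural fatigue | strain alarm) ≈ 0.542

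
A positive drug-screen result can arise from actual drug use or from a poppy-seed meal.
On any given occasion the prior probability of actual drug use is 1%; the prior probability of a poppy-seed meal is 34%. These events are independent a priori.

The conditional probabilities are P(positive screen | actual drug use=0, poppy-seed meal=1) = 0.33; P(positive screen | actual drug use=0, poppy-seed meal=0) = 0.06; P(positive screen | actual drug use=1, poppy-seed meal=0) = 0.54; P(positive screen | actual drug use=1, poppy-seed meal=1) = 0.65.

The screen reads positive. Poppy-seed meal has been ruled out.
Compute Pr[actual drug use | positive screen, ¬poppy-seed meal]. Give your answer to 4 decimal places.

Sum P(positive screen|·) weighted by the priors over both values of actual drug use:
  P(positive screen | ¬poppy-seed meal) = 0.06*0.99 + 0.54*0.01
        = 0.059400 + 0.005400 = 0.064800
Configurations with actual drug use contribute 0.005400, so
  P(actual drug use | positive screen, ¬poppy-seed meal) = 0.005400 / 0.064800 ≈ 0.0833

Pr[actual drug use | positive screen, ¬poppy-seed meal] ≈ 0.0833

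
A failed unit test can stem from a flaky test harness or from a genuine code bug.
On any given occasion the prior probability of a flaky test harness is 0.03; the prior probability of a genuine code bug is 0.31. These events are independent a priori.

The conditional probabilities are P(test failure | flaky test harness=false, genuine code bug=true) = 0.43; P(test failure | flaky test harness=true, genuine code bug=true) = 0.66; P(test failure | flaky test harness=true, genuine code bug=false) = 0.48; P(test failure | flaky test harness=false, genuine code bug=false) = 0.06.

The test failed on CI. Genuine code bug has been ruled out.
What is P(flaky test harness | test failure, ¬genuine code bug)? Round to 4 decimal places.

By total probability over both values of flaky test harness:
  P(test failure | ¬genuine code bug) = 0.06×0.97 + 0.48×0.03
        = 0.058200 + 0.014400 = 0.072600
Configurations with flaky test harness contribute 0.014400, so
  P(flaky test harness | test failure, ¬genuine code bug) = 0.014400 / 0.072600 ≈ 0.1983

P(flaky test harness | test failure, ¬genuine code bug) ≈ 0.1983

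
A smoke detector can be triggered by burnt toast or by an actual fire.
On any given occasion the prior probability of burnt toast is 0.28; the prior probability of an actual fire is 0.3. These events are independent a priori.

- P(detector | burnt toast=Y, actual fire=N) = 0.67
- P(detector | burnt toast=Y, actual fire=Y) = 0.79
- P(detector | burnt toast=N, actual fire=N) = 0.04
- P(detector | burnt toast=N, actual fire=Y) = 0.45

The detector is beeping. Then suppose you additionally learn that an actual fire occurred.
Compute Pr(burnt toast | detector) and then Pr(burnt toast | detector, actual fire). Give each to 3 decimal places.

Pr(burnt toast | detector) ≈ 0.627; Pr(burnt toast | detector, actual fire) ≈ 0.406

P(detector) = 0.04*0.72*0.7 + 0.45*0.72*0.3 + 0.67*0.28*0.7 + 0.79*0.28*0.3 = 0.020160 + 0.097200 + 0.131320 + 0.066360 = 0.315040
The burnt toast-present share is 0.131320 + 0.066360 = 0.197680.
Hence the posterior is 0.197680/0.315040 ≈ 0.627.

Now also conditioning on actual fire=true:
Numerator (weight on configurations with burnt toast): 0.79·0.28 = 0.221200
Denominator P(detector | actual fire): 0.45·0.72 + 0.79·0.28 = 0.545200
P(burnt toast | detector, actual fire) = 0.221200/0.545200 ≈ 0.406
This is intercausal reasoning (explaining away): once actual fire accounts for the detector, burnt toast becomes less likely.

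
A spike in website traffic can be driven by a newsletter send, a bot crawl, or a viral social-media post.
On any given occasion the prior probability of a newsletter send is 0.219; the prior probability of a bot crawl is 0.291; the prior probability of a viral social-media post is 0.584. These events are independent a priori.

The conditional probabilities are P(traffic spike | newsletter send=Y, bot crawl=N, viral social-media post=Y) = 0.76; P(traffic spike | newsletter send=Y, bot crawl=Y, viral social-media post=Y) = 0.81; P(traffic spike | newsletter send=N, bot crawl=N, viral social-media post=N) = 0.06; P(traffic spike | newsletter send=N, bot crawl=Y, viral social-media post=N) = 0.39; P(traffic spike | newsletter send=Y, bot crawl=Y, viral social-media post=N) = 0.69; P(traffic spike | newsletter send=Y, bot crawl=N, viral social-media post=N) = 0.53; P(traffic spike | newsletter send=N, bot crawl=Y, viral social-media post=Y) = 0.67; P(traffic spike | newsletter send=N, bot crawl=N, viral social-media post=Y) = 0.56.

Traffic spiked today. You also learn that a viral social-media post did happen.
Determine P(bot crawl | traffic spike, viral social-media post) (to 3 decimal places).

Weight on bot crawl=true, given the evidence: 0.152272 + 0.051620 = 0.203892
Normalizer over all consistent configurations: 0.56·0.781·0.709 + 0.67·0.781·0.291 + 0.76·0.219·0.709 + 0.81·0.219·0.291 = 0.631986
Posterior = 0.203892 / 0.631986 ≈ 0.323

P(bot crawl | traffic spike, viral social-media post) ≈ 0.323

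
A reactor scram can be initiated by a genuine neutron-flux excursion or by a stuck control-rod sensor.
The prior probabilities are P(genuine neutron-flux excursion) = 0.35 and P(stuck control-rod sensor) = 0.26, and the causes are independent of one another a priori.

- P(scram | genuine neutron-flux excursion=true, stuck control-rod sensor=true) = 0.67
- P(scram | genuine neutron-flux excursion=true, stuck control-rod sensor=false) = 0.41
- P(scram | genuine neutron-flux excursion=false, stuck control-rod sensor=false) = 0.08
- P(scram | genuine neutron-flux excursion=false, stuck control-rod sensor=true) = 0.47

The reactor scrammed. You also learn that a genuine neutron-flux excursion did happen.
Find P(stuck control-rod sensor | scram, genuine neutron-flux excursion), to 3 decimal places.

Weight on stuck control-rod sensor=true, given the evidence: 0.67*0.26 = 0.174200
Denominator P(scram | genuine neutron-flux excursion): 0.41*0.74 + 0.67*0.26 = 0.477600
Posterior = 0.174200 / 0.477600 ≈ 0.365

P(stuck control-rod sensor | scram, genuine neutron-flux excursion) ≈ 0.365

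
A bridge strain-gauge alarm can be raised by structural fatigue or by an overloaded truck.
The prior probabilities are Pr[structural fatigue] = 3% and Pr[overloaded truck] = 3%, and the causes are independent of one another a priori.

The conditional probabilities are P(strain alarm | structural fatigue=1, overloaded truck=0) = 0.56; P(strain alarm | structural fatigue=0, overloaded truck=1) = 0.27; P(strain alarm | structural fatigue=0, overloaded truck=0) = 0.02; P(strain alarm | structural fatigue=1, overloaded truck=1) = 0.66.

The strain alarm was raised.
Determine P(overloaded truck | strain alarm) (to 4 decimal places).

P(strain alarm) = 0.02·0.97·0.97 + 0.27·0.97·0.03 + 0.56·0.03·0.97 + 0.66·0.03·0.03 = 0.018818 + 0.007857 + 0.016296 + 0.000594 = 0.043565
Restricting to configurations with overloaded truck present: 0.007857 + 0.000594 = 0.008451.
Hence the posterior is 0.008451/0.043565 ≈ 0.1940.

P(overloaded truck | strain alarm) ≈ 0.1940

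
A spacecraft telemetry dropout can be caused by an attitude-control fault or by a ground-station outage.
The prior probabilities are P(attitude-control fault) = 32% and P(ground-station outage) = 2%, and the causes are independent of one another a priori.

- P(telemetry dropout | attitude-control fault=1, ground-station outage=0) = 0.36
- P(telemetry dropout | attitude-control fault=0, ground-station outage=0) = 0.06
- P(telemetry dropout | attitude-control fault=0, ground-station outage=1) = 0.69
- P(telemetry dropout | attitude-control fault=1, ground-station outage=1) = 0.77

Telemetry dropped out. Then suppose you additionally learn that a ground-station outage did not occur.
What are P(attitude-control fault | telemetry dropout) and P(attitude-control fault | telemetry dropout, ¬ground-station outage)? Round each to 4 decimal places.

P(attitude-control fault | telemetry dropout) ≈ 0.7047; P(attitude-control fault | telemetry dropout, ¬ground-station outage) ≈ 0.7385

By total probability over the 4 (attitude-control fault, ground-station outage) configurations:
  P(telemetry dropout) = 0.06*0.68*0.98 + 0.69*0.68*0.02 + 0.36*0.32*0.98 + 0.77*0.32*0.02
        = 0.039984 + 0.009384 + 0.112896 + 0.004928 = 0.167192
Configurations with attitude-control fault contribute 0.117824, so
  P(attitude-control fault | telemetry dropout) = 0.117824 / 0.167192 ≈ 0.7047

Now condition on the additional information:
Numerator (weight on configurations with attitude-control fault): 0.36×0.32 = 0.115200
Denominator P(telemetry dropout | ¬ground-station outage): 0.06×0.68 + 0.36×0.32 = 0.156000
Posterior = 0.115200 / 0.156000 ≈ 0.7385
With ground-station outage excluded, attitude-control fault must carry more of the explanatory weight for the telemetry dropout.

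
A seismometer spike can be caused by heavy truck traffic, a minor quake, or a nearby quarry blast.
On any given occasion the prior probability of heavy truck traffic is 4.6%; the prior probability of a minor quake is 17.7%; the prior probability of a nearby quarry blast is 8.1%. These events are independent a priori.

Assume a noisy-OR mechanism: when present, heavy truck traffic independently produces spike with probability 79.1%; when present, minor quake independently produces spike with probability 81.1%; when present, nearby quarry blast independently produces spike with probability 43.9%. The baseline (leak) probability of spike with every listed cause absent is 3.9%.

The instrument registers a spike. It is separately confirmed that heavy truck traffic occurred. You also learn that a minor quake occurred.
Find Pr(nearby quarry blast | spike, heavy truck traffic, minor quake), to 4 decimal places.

Pr(nearby quarry blast | spike, heavy truck traffic, minor quake) ≈ 0.0823

Under noisy-OR, P(spike | causes) = 1 − (1−0.039)·∏(1−qᵢ) over the active causes.
Enumerate both values of nearby quarry blast and weight by the priors:
  P(spike | heavy truck traffic, minor quake) = 0.96204×0.919 + 0.978704×0.081
        = 0.884115 + 0.079275 = 0.963390
The terms with nearby quarry blast present sum to 0.079275, so
  P(nearby quarry blast | spike, heavy truck traffic, minor quake) = 0.079275 / 0.963390 ≈ 0.0823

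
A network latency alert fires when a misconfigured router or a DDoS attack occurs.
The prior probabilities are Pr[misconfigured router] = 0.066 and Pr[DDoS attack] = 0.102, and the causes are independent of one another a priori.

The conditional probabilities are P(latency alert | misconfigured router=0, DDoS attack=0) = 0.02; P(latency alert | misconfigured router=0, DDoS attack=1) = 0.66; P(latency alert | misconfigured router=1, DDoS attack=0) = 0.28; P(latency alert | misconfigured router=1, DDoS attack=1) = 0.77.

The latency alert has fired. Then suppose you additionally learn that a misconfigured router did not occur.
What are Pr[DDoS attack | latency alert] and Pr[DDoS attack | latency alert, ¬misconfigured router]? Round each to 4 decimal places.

Pr[DDoS attack | latency alert] ≈ 0.6710; Pr[DDoS attack | latency alert, ¬misconfigured router] ≈ 0.7894

Weight on DDoS attack=true, given the evidence: 0.062877 + 0.005184 = 0.068061
Normalizer over all consistent configurations: 0.02*0.934*0.898 + 0.66*0.934*0.102 + 0.28*0.066*0.898 + 0.77*0.066*0.102 = 0.101431
P(DDoS attack | latency alert) = 0.068061/0.101431 ≈ 0.6710

Now condition on the additional information:
For the numerator, keep only DDoS attack=true terms: 0.66*0.102 = 0.067320
The normalizing constant is 0.02*0.898 + 0.66*0.102 = 0.085280
Posterior = 0.067320 / 0.085280 ≈ 0.7894
Ruling out misconfigured router raises the posterior on DDoS attack — the flip side of explaining away.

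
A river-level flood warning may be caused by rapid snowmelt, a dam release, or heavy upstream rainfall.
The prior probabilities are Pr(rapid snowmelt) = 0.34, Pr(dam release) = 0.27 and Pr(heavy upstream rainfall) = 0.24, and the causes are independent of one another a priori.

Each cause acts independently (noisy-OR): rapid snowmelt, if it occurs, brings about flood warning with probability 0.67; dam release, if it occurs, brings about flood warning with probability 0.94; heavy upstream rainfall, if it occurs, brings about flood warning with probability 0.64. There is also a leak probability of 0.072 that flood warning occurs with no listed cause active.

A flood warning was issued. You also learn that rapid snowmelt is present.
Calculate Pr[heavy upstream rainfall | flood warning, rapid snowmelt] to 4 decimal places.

Under noisy-OR, P(flood warning | causes) = 1 − (1−0.072)·∏(1−qᵢ) over the active causes.
Sum P(flood warning|·) weighted by the priors over the 4 (dam release, heavy upstream rainfall) configurations:
  P(flood warning | rapid snowmelt) = 0.69376·0.73·0.76 + 0.889754·0.73·0.24 + 0.981626·0.27·0.76 + 0.993385·0.27·0.24
        = 0.384898 + 0.155885 + 0.201430 + 0.064371 = 0.806584
The terms with heavy upstream rainfall present sum to 0.220256, so
  P(heavy upstream rainfall | flood warning, rapid snowmelt) = 0.220256 / 0.806584 ≈ 0.2731

Pr[heavy upstream rainfall | flood warning, rapid snowmelt] ≈ 0.2731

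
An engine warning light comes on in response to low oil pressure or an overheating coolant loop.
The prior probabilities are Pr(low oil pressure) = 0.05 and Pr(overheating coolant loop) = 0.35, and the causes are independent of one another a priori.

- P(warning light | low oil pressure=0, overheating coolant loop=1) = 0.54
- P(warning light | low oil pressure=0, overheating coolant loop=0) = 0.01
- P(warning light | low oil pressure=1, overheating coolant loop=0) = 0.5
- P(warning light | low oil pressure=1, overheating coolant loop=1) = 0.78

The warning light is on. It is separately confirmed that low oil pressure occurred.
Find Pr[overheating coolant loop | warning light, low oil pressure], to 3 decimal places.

Pr[overheating coolant loop | warning light, low oil pressure] ≈ 0.457

P(warning light | low oil pressure) = 0.5*0.65 + 0.78*0.35 = 0.325000 + 0.273000 = 0.598000
Restricting to configurations with overheating coolant loop present: 0.78*0.35 = 0.273000.
Hence the posterior is 0.273000/0.598000 ≈ 0.457.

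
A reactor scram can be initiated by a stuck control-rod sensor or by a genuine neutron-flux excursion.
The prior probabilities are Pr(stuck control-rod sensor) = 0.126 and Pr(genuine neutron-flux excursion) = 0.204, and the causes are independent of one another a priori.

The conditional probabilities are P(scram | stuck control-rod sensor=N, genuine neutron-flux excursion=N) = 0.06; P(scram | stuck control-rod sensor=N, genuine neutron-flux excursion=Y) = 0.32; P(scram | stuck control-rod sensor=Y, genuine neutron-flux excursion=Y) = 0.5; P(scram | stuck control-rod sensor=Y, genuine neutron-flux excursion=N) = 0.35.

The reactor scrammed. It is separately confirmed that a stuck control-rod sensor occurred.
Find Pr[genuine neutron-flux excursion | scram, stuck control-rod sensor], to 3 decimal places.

Pr[genuine neutron-flux excursion | scram, stuck control-rod sensor] ≈ 0.268

P(scram | stuck control-rod sensor) = 0.35*0.796 + 0.5*0.204 = 0.278600 + 0.102000 = 0.380600
The genuine neutron-flux excursion-present share is 0.5*0.204 = 0.102000.
So P(genuine neutron-flux excursion | scram, stuck control-rod sensor) = 0.102000/0.380600 ≈ 0.268.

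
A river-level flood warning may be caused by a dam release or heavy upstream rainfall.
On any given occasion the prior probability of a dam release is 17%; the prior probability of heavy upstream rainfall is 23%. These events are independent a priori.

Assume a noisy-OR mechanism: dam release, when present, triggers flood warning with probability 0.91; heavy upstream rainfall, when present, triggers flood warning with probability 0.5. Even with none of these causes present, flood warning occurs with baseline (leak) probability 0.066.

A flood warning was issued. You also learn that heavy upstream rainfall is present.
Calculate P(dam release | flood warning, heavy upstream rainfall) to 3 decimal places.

P(dam release | flood warning, heavy upstream rainfall) ≈ 0.269

Under noisy-OR, P(flood warning | causes) = 1 − (1−0.066)·∏(1−qᵢ) over the active causes.
P(flood warning | heavy upstream rainfall) = 0.533×0.83 + 0.95797×0.17 = 0.442390 + 0.162855 = 0.605245
The dam release-present share is 0.95797×0.17 = 0.162855.
So P(dam release | flood warning, heavy upstream rainfall) = 0.162855/0.605245 ≈ 0.269.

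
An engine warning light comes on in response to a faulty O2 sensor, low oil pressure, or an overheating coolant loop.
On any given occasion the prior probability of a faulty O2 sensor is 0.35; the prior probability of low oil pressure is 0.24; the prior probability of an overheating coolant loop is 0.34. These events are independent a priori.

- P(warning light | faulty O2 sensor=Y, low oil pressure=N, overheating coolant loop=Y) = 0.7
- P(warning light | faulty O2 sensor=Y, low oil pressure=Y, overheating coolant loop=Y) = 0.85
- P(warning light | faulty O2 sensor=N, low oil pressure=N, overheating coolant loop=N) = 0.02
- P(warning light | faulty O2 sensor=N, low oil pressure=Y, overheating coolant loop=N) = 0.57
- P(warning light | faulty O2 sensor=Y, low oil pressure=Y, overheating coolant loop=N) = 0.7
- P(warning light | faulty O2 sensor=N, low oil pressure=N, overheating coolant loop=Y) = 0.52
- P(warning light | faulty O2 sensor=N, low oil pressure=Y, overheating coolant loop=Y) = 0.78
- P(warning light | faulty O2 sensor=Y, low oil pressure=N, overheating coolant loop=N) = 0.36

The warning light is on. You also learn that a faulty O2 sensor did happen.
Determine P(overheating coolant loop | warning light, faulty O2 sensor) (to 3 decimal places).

P(overheating coolant loop | warning light, faulty O2 sensor) ≈ 0.462

By total probability over the 4 (low oil pressure, overheating coolant loop) configurations:
  P(warning light | faulty O2 sensor) = 0.36·0.76·0.66 + 0.7·0.76·0.34 + 0.7·0.24·0.66 + 0.85·0.24·0.34
        = 0.180576 + 0.180880 + 0.110880 + 0.069360 = 0.541696
Configurations with overheating coolant loop contribute 0.250240, so
  P(overheating coolant loop | warning light, faulty O2 sensor) = 0.250240 / 0.541696 ≈ 0.462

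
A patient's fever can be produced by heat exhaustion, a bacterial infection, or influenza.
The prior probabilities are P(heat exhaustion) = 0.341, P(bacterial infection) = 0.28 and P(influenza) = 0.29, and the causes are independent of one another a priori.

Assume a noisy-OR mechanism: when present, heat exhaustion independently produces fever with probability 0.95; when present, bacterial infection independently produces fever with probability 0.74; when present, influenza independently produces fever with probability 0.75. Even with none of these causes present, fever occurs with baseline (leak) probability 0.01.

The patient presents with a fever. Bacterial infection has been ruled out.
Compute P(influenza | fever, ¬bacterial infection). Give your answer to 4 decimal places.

Under noisy-OR, P(fever | causes) = 1 − (1−0.01)·∏(1−qᵢ) over the active causes.
P(fever | ¬bacterial infection) = 0.01×0.659×0.71 + 0.7525×0.659×0.29 + 0.9505×0.341×0.71 + 0.987625×0.341×0.29 = 0.004679 + 0.143810 + 0.230126 + 0.097666 = 0.476281
The influenza-present share is 0.143810 + 0.097666 = 0.241476.
Hence the posterior is 0.241476/0.476281 ≈ 0.5070.

P(influenza | fever, ¬bacterial infection) ≈ 0.5070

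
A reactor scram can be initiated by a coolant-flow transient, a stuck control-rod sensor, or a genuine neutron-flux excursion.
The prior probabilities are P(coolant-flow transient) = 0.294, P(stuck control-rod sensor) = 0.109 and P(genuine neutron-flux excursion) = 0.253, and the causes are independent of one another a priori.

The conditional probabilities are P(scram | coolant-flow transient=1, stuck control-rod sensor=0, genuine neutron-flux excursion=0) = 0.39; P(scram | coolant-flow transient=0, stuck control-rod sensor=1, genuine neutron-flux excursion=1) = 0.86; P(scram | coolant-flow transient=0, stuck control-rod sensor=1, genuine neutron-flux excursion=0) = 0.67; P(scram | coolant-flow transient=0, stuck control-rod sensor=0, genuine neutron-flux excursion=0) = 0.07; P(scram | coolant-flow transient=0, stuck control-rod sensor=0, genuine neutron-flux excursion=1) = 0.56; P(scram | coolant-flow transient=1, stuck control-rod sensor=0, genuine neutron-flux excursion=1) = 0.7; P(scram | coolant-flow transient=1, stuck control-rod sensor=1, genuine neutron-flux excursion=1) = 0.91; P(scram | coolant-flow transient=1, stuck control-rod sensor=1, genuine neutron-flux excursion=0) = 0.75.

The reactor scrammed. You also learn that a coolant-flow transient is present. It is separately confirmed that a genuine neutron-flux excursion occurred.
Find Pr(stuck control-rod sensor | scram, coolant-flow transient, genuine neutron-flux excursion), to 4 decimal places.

Pr(stuck control-rod sensor | scram, coolant-flow transient, genuine neutron-flux excursion) ≈ 0.1372

For the numerator, keep only stuck control-rod sensor=true terms: 0.91*0.109 = 0.099190
Denominator P(scram | coolant-flow transient, genuine neutron-flux excursion): 0.7*0.891 + 0.91*0.109 = 0.722890
P(stuck control-rod sensor | scram, coolant-flow transient, genuine neutron-flux excursion) = 0.099190/0.722890 ≈ 0.1372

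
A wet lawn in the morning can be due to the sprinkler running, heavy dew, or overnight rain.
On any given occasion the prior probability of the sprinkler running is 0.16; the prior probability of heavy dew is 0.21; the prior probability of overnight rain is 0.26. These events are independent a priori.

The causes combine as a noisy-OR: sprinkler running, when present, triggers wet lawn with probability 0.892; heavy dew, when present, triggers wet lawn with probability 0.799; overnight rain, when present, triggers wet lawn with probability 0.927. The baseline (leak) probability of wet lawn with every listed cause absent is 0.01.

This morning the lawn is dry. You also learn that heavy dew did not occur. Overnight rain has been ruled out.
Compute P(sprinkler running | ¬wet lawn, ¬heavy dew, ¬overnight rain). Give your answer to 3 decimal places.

Under noisy-OR, P(wet lawn | causes) = 1 − (1−0.01)·∏(1−qᵢ) over the active causes.
Weight on sprinkler running=true, given the evidence: 0.10692×0.16 = 0.017107
The normalizing constant is 0.99×0.84 + 0.10692×0.16 = 0.848707
P(sprinkler running | ¬wet lawn, ¬heavy dew, ¬overnight rain) = 0.017107/0.848707 ≈ 0.020

P(sprinkler running | ¬wet lawn, ¬heavy dew, ¬overnight rain) ≈ 0.020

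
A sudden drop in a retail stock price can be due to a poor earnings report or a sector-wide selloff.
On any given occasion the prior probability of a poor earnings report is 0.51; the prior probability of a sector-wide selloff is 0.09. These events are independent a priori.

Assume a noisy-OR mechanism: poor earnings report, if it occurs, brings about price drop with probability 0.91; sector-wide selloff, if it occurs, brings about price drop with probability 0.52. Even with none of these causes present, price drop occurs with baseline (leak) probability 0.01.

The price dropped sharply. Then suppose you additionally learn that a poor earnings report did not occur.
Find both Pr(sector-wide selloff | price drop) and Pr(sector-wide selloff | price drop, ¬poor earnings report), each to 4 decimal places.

Under noisy-OR, P(price drop | causes) = 1 − (1−0.01)·∏(1−qᵢ) over the active causes.
Enumerate the 4 (poor earnings report, sector-wide selloff) configurations and weight by the priors:
  P(price drop) = 0.01·0.49·0.91 + 0.5248·0.49·0.09 + 0.9109·0.51·0.91 + 0.957232·0.51·0.09
        = 0.004459 + 0.023144 + 0.422749 + 0.043937 = 0.494289
The terms with sector-wide selloff present sum to 0.067081, so
  P(sector-wide selloff | price drop) = 0.067081 / 0.494289 ≈ 0.1357

With the extra evidence:
P(price drop | ¬poor earnings report) = 0.01*0.91 + 0.5248*0.09 = 0.009100 + 0.047232 = 0.056332
The sector-wide selloff-present share is 0.5248*0.09 = 0.047232.
Hence the posterior is 0.047232/0.056332 ≈ 0.8385.

Pr(sector-wide selloff | price drop) ≈ 0.1357; Pr(sector-wide selloff | price drop, ¬poor earnings report) ≈ 0.8385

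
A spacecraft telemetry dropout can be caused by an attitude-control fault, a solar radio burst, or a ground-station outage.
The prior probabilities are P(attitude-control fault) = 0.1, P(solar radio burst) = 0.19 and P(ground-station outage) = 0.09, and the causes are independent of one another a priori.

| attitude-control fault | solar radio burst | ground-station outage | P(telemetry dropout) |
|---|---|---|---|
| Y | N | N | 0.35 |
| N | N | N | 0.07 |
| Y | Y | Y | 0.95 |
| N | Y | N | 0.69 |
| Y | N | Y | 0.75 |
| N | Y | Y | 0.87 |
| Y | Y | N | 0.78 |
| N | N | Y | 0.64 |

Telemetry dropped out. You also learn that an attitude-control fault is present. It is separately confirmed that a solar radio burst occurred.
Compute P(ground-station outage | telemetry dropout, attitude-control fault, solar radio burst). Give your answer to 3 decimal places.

Weight on ground-station outage=true, given the evidence: 0.95·0.09 = 0.085500
Normalizer over all consistent configurations: 0.78·0.91 + 0.95·0.09 = 0.795300
P(ground-station outage | telemetry dropout, attitude-control fault, solar radio burst) = 0.085500/0.795300 ≈ 0.108

P(ground-station outage | telemetry dropout, attitude-control fault, solar radio burst) ≈ 0.108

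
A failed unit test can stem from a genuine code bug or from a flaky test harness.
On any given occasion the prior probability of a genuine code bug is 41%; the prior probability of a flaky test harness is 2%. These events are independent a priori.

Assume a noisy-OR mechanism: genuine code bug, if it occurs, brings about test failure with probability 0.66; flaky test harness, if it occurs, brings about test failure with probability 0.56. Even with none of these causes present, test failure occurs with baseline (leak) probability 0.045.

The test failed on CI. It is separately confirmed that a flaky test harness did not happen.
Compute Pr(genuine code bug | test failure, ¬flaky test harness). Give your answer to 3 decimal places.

Pr(genuine code bug | test failure, ¬flaky test harness) ≈ 0.912

Under noisy-OR, P(test failure | causes) = 1 − (1−0.045)·∏(1−qᵢ) over the active causes.
For the numerator, keep only genuine code bug=true terms: 0.6753*0.41 = 0.276873
Normalizer over all consistent configurations: 0.045*0.59 + 0.6753*0.41 = 0.303423
Posterior = 0.276873 / 0.303423 ≈ 0.912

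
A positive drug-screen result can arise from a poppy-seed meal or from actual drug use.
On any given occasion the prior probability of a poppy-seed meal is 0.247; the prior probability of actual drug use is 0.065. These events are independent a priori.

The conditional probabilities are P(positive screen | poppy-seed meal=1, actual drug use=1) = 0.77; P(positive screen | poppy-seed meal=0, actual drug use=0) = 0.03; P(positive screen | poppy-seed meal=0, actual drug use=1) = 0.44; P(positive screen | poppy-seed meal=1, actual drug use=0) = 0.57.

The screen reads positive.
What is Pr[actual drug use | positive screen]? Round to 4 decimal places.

By total probability over the 4 (poppy-seed meal, actual drug use) configurations:
  P(positive screen) = 0.03×0.753×0.935 + 0.44×0.753×0.065 + 0.57×0.247×0.935 + 0.77×0.247×0.065
        = 0.021122 + 0.021536 + 0.131639 + 0.012362 = 0.186659
Keeping only the actual drug use-present terms gives 0.033898, so
  P(actual drug use | positive screen) = 0.033898 / 0.186659 ≈ 0.1816

Pr[actual drug use | positive screen] ≈ 0.1816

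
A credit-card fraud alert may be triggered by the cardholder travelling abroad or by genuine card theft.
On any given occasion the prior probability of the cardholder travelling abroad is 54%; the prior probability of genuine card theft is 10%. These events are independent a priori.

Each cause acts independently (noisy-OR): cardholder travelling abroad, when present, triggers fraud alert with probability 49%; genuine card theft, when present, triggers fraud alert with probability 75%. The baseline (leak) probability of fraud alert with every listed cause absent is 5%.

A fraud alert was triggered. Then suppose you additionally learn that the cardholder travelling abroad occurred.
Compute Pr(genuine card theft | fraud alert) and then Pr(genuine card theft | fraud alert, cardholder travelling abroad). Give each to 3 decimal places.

Under noisy-OR, P(fraud alert | causes) = 1 − (1−0.05)·∏(1−qᵢ) over the active causes.
P(fraud alert) = 0.05×0.46×0.9 + 0.7625×0.46×0.1 + 0.5155×0.54×0.9 + 0.878875×0.54×0.1 = 0.020700 + 0.035075 + 0.250533 + 0.047459 = 0.353767
The genuine card theft-present share is 0.035075 + 0.047459 = 0.082534.
Hence the posterior is 0.082534/0.353767 ≈ 0.233.

Now also conditioning on cardholder travelling abroad=true:
Weight on genuine card theft=true, given the evidence: 0.878875·0.1 = 0.087888
The normalizing constant is 0.5155·0.9 + 0.878875·0.1 = 0.551838
P(genuine card theft | fraud alert, cardholder travelling abroad) = 0.087888/0.551838 ≈ 0.159

Pr(genuine card theft | fraud alert) ≈ 0.233; Pr(genuine card theft | fraud alert, cardholder travelling abroad) ≈ 0.159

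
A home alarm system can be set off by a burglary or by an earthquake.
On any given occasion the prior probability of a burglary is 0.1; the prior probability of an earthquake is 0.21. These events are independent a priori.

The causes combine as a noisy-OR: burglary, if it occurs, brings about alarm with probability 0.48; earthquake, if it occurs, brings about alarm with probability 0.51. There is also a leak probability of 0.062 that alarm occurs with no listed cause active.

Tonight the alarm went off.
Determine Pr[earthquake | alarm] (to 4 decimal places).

Pr[earthquake | alarm] ≈ 0.5828

Under noisy-OR, P(alarm | causes) = 1 − (1−0.062)·∏(1−qᵢ) over the active causes.
P(alarm) = 0.062·0.9·0.79 + 0.54038·0.9·0.21 + 0.51224·0.1·0.79 + 0.760998·0.1·0.21 = 0.044082 + 0.102132 + 0.040467 + 0.015981 = 0.202662
Restricting to configurations with earthquake present: 0.102132 + 0.015981 = 0.118113.
So P(earthquake | alarm) = 0.118113/0.202662 ≈ 0.5828.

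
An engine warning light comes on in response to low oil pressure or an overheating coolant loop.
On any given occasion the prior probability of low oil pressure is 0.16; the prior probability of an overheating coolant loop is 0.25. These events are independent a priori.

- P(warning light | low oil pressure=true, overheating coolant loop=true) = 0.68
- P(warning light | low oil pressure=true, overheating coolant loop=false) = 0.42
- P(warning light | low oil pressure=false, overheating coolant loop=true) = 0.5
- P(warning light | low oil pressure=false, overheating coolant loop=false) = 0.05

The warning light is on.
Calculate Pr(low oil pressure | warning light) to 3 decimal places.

P(warning light) = 0.05×0.84×0.75 + 0.5×0.84×0.25 + 0.42×0.16×0.75 + 0.68×0.16×0.25 = 0.031500 + 0.105000 + 0.050400 + 0.027200 = 0.214100
The low oil pressure-present share is 0.050400 + 0.027200 = 0.077600.
So P(low oil pressure | warning light) = 0.077600/0.214100 ≈ 0.362.

Pr(low oil pressure | warning light) ≈ 0.362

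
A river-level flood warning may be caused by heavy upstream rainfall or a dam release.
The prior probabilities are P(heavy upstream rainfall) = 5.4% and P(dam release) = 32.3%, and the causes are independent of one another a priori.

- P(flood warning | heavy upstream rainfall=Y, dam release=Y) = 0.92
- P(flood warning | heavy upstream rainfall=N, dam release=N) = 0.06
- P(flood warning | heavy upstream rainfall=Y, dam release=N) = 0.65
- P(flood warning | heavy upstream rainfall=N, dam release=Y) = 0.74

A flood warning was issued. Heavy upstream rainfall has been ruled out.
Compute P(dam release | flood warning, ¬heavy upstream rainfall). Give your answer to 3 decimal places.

Numerator (weight on configurations with dam release): 0.74·0.323 = 0.239020
Denominator P(flood warning | ¬heavy upstream rainfall): 0.06·0.677 + 0.74·0.323 = 0.279640
Posterior = 0.239020 / 0.279640 ≈ 0.855

P(dam release | flood warning, ¬heavy upstream rainfall) ≈ 0.855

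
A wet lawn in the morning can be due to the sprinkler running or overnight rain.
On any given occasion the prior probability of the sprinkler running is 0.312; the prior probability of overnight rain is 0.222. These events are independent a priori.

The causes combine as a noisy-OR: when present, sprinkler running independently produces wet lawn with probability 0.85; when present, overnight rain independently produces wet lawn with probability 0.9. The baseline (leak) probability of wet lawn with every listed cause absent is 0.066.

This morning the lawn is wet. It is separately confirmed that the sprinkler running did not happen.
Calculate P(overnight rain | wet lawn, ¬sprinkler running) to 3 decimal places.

P(overnight rain | wet lawn, ¬sprinkler running) ≈ 0.797

Under noisy-OR, P(wet lawn | causes) = 1 − (1−0.066)·∏(1−qᵢ) over the active causes.
Enumerate both values of overnight rain and weight by the priors:
  P(wet lawn | ¬sprinkler running) = 0.066×0.778 + 0.9066×0.222
        = 0.051348 + 0.201265 = 0.252613
Keeping only the overnight rain-present terms gives 0.201265, so
  P(overnight rain | wet lawn, ¬sprinkler running) = 0.201265 / 0.252613 ≈ 0.797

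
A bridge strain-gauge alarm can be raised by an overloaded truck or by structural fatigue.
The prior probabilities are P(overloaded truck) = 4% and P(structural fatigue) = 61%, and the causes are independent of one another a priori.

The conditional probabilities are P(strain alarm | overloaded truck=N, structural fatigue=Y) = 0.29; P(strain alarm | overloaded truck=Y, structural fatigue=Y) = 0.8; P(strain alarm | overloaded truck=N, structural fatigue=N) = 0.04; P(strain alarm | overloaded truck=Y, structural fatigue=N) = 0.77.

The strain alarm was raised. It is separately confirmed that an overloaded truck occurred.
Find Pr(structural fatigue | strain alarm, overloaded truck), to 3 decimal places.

Pr(structural fatigue | strain alarm, overloaded truck) ≈ 0.619

Sum P(strain alarm|·) weighted by the priors over both values of structural fatigue:
  P(strain alarm | overloaded truck) = 0.77·0.39 + 0.8·0.61
        = 0.300300 + 0.488000 = 0.788300
Keeping only the structural fatigue-present terms gives 0.488000, so
  P(structural fatigue | strain alarm, overloaded truck) = 0.488000 / 0.788300 ≈ 0.619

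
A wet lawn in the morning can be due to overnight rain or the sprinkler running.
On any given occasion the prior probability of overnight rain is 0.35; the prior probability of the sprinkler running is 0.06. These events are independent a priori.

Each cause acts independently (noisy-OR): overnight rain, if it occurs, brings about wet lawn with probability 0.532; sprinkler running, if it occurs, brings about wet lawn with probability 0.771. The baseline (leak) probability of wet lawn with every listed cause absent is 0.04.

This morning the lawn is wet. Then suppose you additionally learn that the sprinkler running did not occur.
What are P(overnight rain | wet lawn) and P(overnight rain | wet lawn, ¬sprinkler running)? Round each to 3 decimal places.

Under noisy-OR, P(wet lawn | causes) = 1 − (1−0.04)·∏(1−qᵢ) over the active causes.
P(wet lawn) = 0.04×0.65×0.94 + 0.78016×0.65×0.06 + 0.55072×0.35×0.94 + 0.897115×0.35×0.06 = 0.024440 + 0.030426 + 0.181187 + 0.018839 = 0.254892
The overnight rain-present share is 0.181187 + 0.018839 = 0.200026.
Hence the posterior is 0.200026/0.254892 ≈ 0.785.

Now condition on the additional information:
By total probability over both values of overnight rain:
  P(wet lawn | ¬sprinkler running) = 0.04×0.65 + 0.55072×0.35
        = 0.026000 + 0.192752 = 0.218752
Keeping only the overnight rain-present terms gives 0.192752, so
  P(overnight rain | wet lawn, ¬sprinkler running) = 0.192752 / 0.218752 ≈ 0.881

P(overnight rain | wet lawn) ≈ 0.785; P(overnight rain | wet lawn, ¬sprinkler running) ≈ 0.881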